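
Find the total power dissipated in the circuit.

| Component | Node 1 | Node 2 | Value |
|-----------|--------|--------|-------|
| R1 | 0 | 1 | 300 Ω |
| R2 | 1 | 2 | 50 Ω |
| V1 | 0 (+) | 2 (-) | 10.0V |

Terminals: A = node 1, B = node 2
Nodal analysis, taking node 2 as the 0 V reference.
Source V1 fixes V_0 = 10 V.
KCL at each unknown node (sum of currents leaving = 0; resistances in Ω):
  Node 1: (V_1 - 10)/300 + (V_1 - 0)/50 = 0
Collecting terms: 0.02333 × V_1 = 0.03333  =>  V_1 = 1.429 V
Power in each resistor, P = (ΔV)²/R:
  P_R1 = (10 - 1.429)²/300 = 0.2449 W
  P_R2 = (1.429 - 0)²/50 = 0.04082 W
P_total = P_R1 + P_R2 = 0.2857 W

Final answer: 0.2857 W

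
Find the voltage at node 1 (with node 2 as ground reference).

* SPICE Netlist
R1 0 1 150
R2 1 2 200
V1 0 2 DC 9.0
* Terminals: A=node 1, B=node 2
Nodal analysis, taking node 2 as the 0 V reference.
Source V1 fixes V_0 = 9 V.
KCL at each unknown node (sum of currents leaving = 0; resistances in Ω):
  Node 1: (V_1 - 9)/150 + (V_1 - 0)/200 = 0
Collecting terms: 0.01167 × V_1 = 0.06  =>  V_1 = 5.143 V
The requested potential is V_1 = 5.143 V.

Final answer: V_1 = 5.143 V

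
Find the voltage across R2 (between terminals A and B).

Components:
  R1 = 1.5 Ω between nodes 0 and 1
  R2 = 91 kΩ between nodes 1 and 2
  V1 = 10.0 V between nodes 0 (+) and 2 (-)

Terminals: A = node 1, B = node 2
R1 and R2 are in series across V1 (node 0 → node 1 → node 2), and the output A–B is taken across R2, so this is a voltage divider.
Series current: I = V1/(R1 + R2) = 10/(1.5 + 91000) = 10/91000 = 0.0001099 A
V_R2 = I × R2 = V1 × R2/(R1 + R2) = 10 × 91000/91000 = 10 V

Final answer: 10 V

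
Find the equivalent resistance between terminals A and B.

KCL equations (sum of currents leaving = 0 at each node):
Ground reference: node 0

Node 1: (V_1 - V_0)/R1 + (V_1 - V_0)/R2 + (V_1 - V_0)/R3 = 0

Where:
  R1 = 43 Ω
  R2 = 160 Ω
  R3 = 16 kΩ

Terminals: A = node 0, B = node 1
Reduce the network between node 0 (A) and node 1 (B) by series/parallel combination:
  Rp1 = R1 ‖ R2 ‖ R3 (parallel, all between nodes 0 and 1) = 1/(1/43 + 1/160 + 1/16000) = 33.82 Ω
R_eq = 33.82 Ω

Final answer: 33.82 Ω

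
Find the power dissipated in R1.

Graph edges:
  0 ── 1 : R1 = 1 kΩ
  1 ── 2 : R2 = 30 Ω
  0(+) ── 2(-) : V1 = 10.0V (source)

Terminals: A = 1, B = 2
Nodal analysis, taking node 2 as the 0 V reference.
Source V1 fixes V_0 = 10 V.
KCL at each unknown node (sum of currents leaving = 0; resistances in Ω):
  Node 1: (V_1 - 10)/1000 + (V_1 - 0)/30 = 0
Collecting terms: 0.03433 × V_1 = 0.01  =>  V_1 = 0.2913 V
I_R1 = (V_0 - V_1)/R1 = (10 - 0.2913)/1000 = 0.009709 A
P_R1 = I_R1² × R1 = (0.009709)² × 1000 = 0.09426 W

Final answer: 0.09426 W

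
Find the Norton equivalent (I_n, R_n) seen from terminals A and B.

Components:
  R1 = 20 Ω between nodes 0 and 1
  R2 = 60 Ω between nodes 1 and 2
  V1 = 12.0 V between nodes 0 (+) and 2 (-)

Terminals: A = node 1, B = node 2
Find the Thévenin equivalent first; then I_n = V_th/R_th and R_n = R_th.
Step 1 — V_th is the open-circuit voltage V_A - V_B (nothing connected across the terminals).
Nodal analysis, taking node 2 as the 0 V reference.
Source V1 fixes V_0 = 12 V.
KCL at each unknown node (sum of currents leaving = 0; resistances in Ω):
  Node 1: (V_1 - 12)/20 + (V_1 - 0)/60 = 0
Collecting terms: 0.06667 × V_1 = 0.6  =>  V_1 = 9 V
V_th = V_1 - V_2 = 9 - 0 = 9 V
Step 2 — R_th: zero the source — replace V1 by a short circuit (node 2 merges into node 0) — and find the resistance seen between A (node 1) and B (node 0).
Reduce the network between node 1 (A) and node 0 (B) by series/parallel combination:
  Rp1 = R1 ‖ R2 (parallel, both between nodes 0 and 1) = 1/(1/20 + 1/60) = 15 Ω
R_th = 15 Ω
I_n = V_th/R_th = 9/15 = 0.6 A, and R_n = R_th = 15 Ω

Final answer: I_n = 0.6 A, R_n = 15 Ω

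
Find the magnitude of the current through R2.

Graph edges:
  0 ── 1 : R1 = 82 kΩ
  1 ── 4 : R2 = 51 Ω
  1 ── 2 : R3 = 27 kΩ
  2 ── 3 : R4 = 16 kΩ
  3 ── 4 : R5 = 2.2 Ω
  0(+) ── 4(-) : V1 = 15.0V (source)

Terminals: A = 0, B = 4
Nodal analysis, taking node 4 as the 0 V reference.
Source V1 fixes V_0 = 15 V.
KCL at each unknown node (sum of currents leaving = 0; resistances in Ω):
  Node 1: (V_1 - 15)/82000 + (V_1 - 0)/51 + (V_1 - V_2)/27000 = 0
  Node 2: (V_2 - V_1)/27000 + (V_2 - V_3)/16000 = 0
  Node 3: (V_3 - V_2)/16000 + (V_3 - 0)/2.2 = 0
Collecting terms (coefficients in siemens):
  0.01966·V_1 - 0.00003704·V_2 = 0.0001829
  0.00009954·V_2 - 0.00003704·V_1 - 0.0000625·V_3 = 0
  0.4546·V_3 - 0.0000625·V_2 = 0
Solving these 3 simultaneous equations (Gaussian elimination) gives:
  V_1 = 0.009312 V, V_2 = 0.003465 V, V_3 = 0.0000004764 V
I_R2 = (V_1 - V_4)/R2 = (0.009312 - 0)/51 = 0.0001826 A
|I_R2| = 0.0001826 A

Final answer: |I_R2| = 0.0001826 A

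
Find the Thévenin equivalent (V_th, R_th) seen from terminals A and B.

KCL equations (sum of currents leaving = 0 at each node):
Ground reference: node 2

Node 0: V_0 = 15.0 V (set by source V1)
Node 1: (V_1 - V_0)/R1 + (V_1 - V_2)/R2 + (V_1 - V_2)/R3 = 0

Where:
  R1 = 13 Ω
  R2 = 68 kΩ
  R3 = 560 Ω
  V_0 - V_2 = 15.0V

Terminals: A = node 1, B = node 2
Step 1 — V_th is the open-circuit voltage V_A - V_B (nothing connected across the terminals).
Nodal analysis, taking node 2 as the 0 V reference.
Source V1 fixes V_0 = 15 V.
KCL at each unknown node (sum of currents leaving = 0; resistances in Ω):
  Node 1: (V_1 - 15)/13 + (V_1 - 0)/68000 + (V_1 - 0)/560 = 0
Collecting terms: 0.07872 × V_1 = 1.154  =>  V_1 = 14.66 V
V_th = V_1 - V_2 = 14.66 - 0 = 14.66 V
Step 2 — R_th: zero the source — replace V1 by a short circuit (node 2 merges into node 0) — and find the resistance seen between A (node 1) and B (node 0).
Reduce the network between node 1 (A) and node 0 (B) by series/parallel combination:
  Rp1 = R1 ‖ R2 ‖ R3 (parallel, all between nodes 0 and 1) = 1/(1/13 + 1/68000 + 1/560) = 12.7 Ω
R_th = 12.7 Ω

Final answer: V_th = 14.66 V, R_th = 12.7 Ω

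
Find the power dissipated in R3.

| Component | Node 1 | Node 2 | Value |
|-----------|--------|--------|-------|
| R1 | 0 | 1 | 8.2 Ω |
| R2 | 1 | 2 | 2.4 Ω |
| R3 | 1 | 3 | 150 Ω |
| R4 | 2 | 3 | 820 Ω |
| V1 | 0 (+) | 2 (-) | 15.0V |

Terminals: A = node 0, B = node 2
Nodal analysis, taking node 2 as the 0 V reference.
Source V1 fixes V_0 = 15 V.
KCL at each unknown node (sum of currents leaving = 0; resistances in Ω):
  Node 1: (V_1 - 15)/8.2 + (V_1 - 0)/2.4 + (V_1 - V_3)/150 = 0
  Node 3: (V_3 - V_1)/150 + (V_3 - 0)/820 = 0
Collecting terms (coefficients in siemens):
  0.5453·V_1 - 0.006667·V_3 = 1.829
  0.007886·V_3 - 0.006667·V_1 = 0
Determinant D = (0.5453)(0.007886) - (-0.006667)(-0.006667) = 0.004256
V_1 = [(1.829)(0.007886) - (-0.006667)(0)]/D = 3.39 V
V_3 = [(0.5453)(0) - (1.829)(-0.006667)]/D = 2.866 V
I_R3 = (V_1 - V_3)/R3 = (3.39 - 2.866)/150 = 0.003495 A
P_R3 = I_R3² × R3 = (0.003495)² × 150 = 0.001832 W

Final answer: 0.001832 W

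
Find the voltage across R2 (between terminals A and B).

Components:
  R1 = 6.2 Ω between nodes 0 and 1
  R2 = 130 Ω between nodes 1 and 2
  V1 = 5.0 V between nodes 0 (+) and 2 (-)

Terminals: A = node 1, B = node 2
R1 and R2 are in series across V1 (node 0 → node 1 → node 2), and the output A–B is taken across R2, so this is a voltage divider.
Series current: I = V1/(R1 + R2) = 5/(6.2 + 130) = 5/136.2 = 0.03671 A
V_R2 = I × R2 = V1 × R2/(R1 + R2) = 5 × 130/136.2 = 4.772 V

Final answer: 4.772 V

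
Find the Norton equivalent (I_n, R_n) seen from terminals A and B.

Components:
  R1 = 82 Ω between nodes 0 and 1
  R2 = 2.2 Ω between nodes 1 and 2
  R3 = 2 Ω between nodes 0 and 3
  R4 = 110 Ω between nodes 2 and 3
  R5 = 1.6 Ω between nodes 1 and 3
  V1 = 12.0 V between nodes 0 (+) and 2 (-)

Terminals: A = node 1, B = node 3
Find the Thévenin equivalent first; then I_n = V_th/R_th and R_n = R_th.
Step 1 — V_th is the open-circuit voltage V_A - V_B (nothing connected across the terminals).
Nodal analysis, taking node 2 as the 0 V reference.
Source V1 fixes V_0 = 12 V.
KCL at each unknown node (sum of currents leaving = 0; resistances in Ω):
  Node 1: (V_1 - 12)/82 + (V_1 - 0)/2.2 + (V_1 - V_3)/1.6 = 0
  Node 3: (V_3 - 12)/2 + (V_3 - 0)/110 + (V_3 - V_1)/1.6 = 0
Collecting terms (coefficients in siemens):
  1.092·V_1 - 0.625·V_3 = 0.1463
  1.134·V_3 - 0.625·V_1 = 6
Determinant D = (1.092)(1.134) - (-0.625)(-0.625) = 0.8475
V_1 = [(0.1463)(1.134) - (-0.625)(6)]/D = 4.621 V
V_3 = [(1.092)(6) - (0.1463)(-0.625)]/D = 7.837 V
V_th = V_1 - V_3 = 4.621 - 7.837 = -3.216 V
Step 2 — R_th: zero the source — replace V1 by a short circuit (node 2 merges into node 0) — and find the resistance seen between A (node 1) and B (node 3).
Reduce the network between node 1 (A) and node 3 (B) by series/parallel combination:
  Rp1 = R1 ‖ R2 (parallel, both between nodes 0 and 1) = 1/(1/82 + 1/2.2) = 2.143 Ω
  Rp2 = R3 ‖ R4 (parallel, both between nodes 0 and 3) = 1/(1/2 + 1/110) = 1.964 Ω
  Rs1 = Rp1 + Rp2 (series, joined only at node 0) = 2.143 + 1.964 = 4.107 Ω
  Rp3 = R5 ‖ Rs1 (parallel, both between nodes 1 and 3) = 1/(1/1.6 + 1/4.107) = 1.151 Ω
R_th = 1.151 Ω
I_n = V_th/R_th = -3.216/1.151 = -2.793 A, and R_n = R_th = 1.151 Ω

Final answer: I_n = -2.793 A, R_n = 1.151 Ω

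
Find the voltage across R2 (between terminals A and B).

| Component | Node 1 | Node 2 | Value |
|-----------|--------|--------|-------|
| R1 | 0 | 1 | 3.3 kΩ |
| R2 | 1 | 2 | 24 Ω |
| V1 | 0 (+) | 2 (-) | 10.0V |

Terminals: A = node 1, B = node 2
R1 and R2 are in series across V1 (node 0 → node 1 → node 2), and the output A–B is taken across R2, so this is a voltage divider.
Series current: I = V1/(R1 + R2) = 10/(3300 + 24) = 10/3324 = 0.003008 A
V_R2 = I × R2 = V1 × R2/(R1 + R2) = 10 × 24/3324 = 0.0722 V

Final answer: 0.0722 V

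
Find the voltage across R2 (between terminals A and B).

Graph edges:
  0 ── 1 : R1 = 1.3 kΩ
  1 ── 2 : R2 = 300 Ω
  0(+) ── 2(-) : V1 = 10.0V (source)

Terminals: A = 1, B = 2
R1 and R2 are in series across V1 (node 0 → node 1 → node 2), and the output A–B is taken across R2, so this is a voltage divider.
Series current: I = V1/(R1 + R2) = 10/(1300 + 300) = 10/1600 = 0.00625 A
V_R2 = I × R2 = V1 × R2/(R1 + R2) = 10 × 300/1600 = 1.875 V

Final answer: 1.875 V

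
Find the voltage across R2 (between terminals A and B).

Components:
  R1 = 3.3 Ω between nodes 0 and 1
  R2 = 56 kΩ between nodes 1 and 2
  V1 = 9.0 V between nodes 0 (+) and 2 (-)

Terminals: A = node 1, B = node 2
R1 and R2 are in series across V1 (node 0 → node 1 → node 2), and the output A–B is taken across R2, so this is a voltage divider.
Series current: I = V1/(R1 + R2) = 9/(3.3 + 56000) = 9/56000 = 0.0001607 A
V_R2 = I × R2 = V1 × R2/(R1 + R2) = 9 × 56000/56000 = 8.999 V

Final answer: 8.999 V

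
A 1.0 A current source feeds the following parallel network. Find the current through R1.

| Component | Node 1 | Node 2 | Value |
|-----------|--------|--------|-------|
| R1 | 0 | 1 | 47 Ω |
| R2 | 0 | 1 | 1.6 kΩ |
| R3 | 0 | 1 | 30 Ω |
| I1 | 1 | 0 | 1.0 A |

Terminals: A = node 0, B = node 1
All resistors sit directly between nodes 0 and 1, so they are in parallel and share one voltage V; the full source current 1 A splits among them.
1/R_par = 1/47 + 1/1600 + 1/30 = 0.05523 S  =>  R_par = 18.1 Ω
V = I × R_par = 1 × 18.1 = 18.1 V
I_R1 = V/R1 = 18.1/47 = 0.3852 A

Final answer: 0.3852 A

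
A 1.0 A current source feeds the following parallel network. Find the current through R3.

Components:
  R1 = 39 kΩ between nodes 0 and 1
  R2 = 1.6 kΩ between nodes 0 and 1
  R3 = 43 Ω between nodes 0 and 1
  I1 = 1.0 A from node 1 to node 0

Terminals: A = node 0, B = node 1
All resistors sit directly between nodes 0 and 1, so they are in parallel and share one voltage V; the full source current 1 A splits among them.
1/R_par = 1/39000 + 1/1600 + 1/43 = 0.02391 S  =>  R_par = 41.83 Ω
V = I × R_par = 1 × 41.83 = 41.83 V
I_R3 = V/R3 = 41.83/43 = 0.9728 A

Final answer: 0.9728 A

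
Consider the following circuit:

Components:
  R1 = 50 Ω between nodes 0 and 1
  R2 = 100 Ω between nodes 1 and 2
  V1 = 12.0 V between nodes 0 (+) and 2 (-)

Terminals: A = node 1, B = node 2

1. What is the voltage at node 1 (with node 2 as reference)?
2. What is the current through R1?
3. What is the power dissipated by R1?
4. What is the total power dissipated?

Nodal analysis, taking node 2 as the 0 V reference.
Source V1 fixes V_0 = 12 V.
KCL at each unknown node (sum of currents leaving = 0; resistances in Ω):
  Node 1: (V_1 - 12)/50 + (V_1 - 0)/100 = 0
Collecting terms: 0.03 × V_1 = 0.24  =>  V_1 = 8 V
Part 1:
  Read off the nodal solution: V_1 = 8 V
Part 2:
  I_R1 = (V_0 - V_1)/R1 = (12 - 8)/50 = 0.08 A
  Magnitude: I_R1 = 0.08 A
Part 3:
  I_R1 = (V_0 - V_1)/R1 = (12 - 8)/50 = 0.08 A
  P_R1 = I_R1² × R1 = (0.08)² × 50 = 0.32 W
Part 4:
  Power in each resistor, P = (ΔV)²/R:
    P_R1 = (12 - 8)²/50 = 0.32 W
    P_R2 = (8 - 0)²/100 = 0.64 W
  P_total = P_R1 + P_R2 = 0.96 W

Final answers:
1. V_1 = 8 V
2. I_R1 = 0.08 A
3. P_R1 = 0.32 W
4. P_total = 0.96 W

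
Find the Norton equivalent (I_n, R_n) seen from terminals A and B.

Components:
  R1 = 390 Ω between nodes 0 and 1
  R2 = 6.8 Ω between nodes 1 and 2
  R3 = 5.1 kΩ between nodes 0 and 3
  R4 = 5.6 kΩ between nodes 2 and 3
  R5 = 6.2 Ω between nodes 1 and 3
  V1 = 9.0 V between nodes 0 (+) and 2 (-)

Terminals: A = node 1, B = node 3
Find the Thévenin equivalent first; then I_n = V_th/R_th and R_n = R_th.
Step 1 — V_th is the open-circuit voltage V_A - V_B (nothing connected across the terminals).
Nodal analysis, taking node 2 as the 0 V reference.
Source V1 fixes V_0 = 9 V.
KCL at each unknown node (sum of currents leaving = 0; resistances in Ω):
  Node 1: (V_1 - 9)/390 + (V_1 - 0)/6.8 + (V_1 - V_3)/6.2 = 0
  Node 3: (V_3 - 9)/5100 + (V_3 - 0)/5600 + (V_3 - V_1)/6.2 = 0
Collecting terms (coefficients in siemens):
  0.3109·V_1 - 0.1613·V_3 = 0.02308
  0.1617·V_3 - 0.1613·V_1 = 0.001765
Determinant D = (0.3109)(0.1617) - (-0.1613)(-0.1613) = 0.02425
V_1 = [(0.02308)(0.1617) - (-0.1613)(0.001765)]/D = 0.1656 V
V_3 = [(0.3109)(0.001765) - (0.02308)(-0.1613)]/D = 0.1761 V
V_th = V_1 - V_3 = 0.1656 - 0.1761 = -0.01053 V
Step 2 — R_th: zero the source — replace V1 by a short circuit (node 2 merges into node 0) — and find the resistance seen between A (node 1) and B (node 3).
Reduce the network between node 1 (A) and node 3 (B) by series/parallel combination:
  Rp1 = R1 ‖ R2 (parallel, both between nodes 0 and 1) = 1/(1/390 + 1/6.8) = 6.683 Ω
  Rp2 = R3 ‖ R4 (parallel, both between nodes 0 and 3) = 1/(1/5100 + 1/5600) = 2669 Ω
  Rs1 = Rp1 + Rp2 (series, joined only at node 0) = 6.683 + 2669 = 2676 Ω
  Rp3 = R5 ‖ Rs1 (parallel, both between nodes 1 and 3) = 1/(1/6.2 + 1/2676) = 6.186 Ω
R_th = 6.186 Ω
I_n = V_th/R_th = -0.01053/6.186 = -0.001703 A, and R_n = R_th = 6.186 Ω

Final answer: I_n = -0.001703 A, R_n = 6.186 Ω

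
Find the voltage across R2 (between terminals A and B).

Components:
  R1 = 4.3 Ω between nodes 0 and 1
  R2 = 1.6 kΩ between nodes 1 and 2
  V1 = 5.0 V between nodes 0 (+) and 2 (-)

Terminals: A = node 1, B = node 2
R1 and R2 are in series across V1 (node 0 → node 1 → node 2), and the output A–B is taken across R2, so this is a voltage divider.
Series current: I = V1/(R1 + R2) = 5/(4.3 + 1600) = 5/1604 = 0.003117 A
V_R2 = I × R2 = V1 × R2/(R1 + R2) = 5 × 1600/1604 = 4.987 V

Final answer: 4.987 V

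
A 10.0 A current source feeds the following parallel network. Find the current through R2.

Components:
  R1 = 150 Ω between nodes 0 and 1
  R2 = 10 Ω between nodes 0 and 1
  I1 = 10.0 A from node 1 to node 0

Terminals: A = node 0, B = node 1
All resistors sit directly between nodes 0 and 1, so they are in parallel and share one voltage V; the full source current 10 A splits among them.
1/R_par = 1/150 + 1/10 = 0.1067 S  =>  R_par = 9.375 Ω
V = I × R_par = 10 × 9.375 = 93.75 V
I_R2 = V/R2 = 93.75/10 = 9.375 A

Final answer: 9.375 A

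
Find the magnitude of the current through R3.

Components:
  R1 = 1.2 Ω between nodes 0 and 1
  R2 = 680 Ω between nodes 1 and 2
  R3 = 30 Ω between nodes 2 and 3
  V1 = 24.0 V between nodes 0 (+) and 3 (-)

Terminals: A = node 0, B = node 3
Nodal analysis, taking node 3 as the 0 V reference.
Source V1 fixes V_0 = 24 V.
KCL at each unknown node (sum of currents leaving = 0; resistances in Ω):
  Node 1: (V_1 - 24)/1.2 + (V_1 - V_2)/680 = 0
  Node 2: (V_2 - V_1)/680 + (V_2 - 0)/30 = 0
Collecting terms (coefficients in siemens):
  0.8348·V_1 - 0.001471·V_2 = 20
  0.0348·V_2 - 0.001471·V_1 = 0
Determinant D = (0.8348)(0.0348) - (-0.001471)(-0.001471) = 0.02905
V_1 = [(20)(0.0348) - (-0.001471)(0)]/D = 23.96 V
V_2 = [(0.8348)(0) - (20)(-0.001471)]/D = 1.012 V
I_R3 = (V_2 - V_3)/R3 = (1.012 - 0)/30 = 0.03375 A
|I_R3| = 0.03375 A

Final answer: |I_R3| = 0.03375 A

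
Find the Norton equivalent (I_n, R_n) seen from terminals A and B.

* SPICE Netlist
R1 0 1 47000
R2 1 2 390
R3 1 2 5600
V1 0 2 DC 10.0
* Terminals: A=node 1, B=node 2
Find the Thévenin equivalent first; then I_n = V_th/R_th and R_n = R_th.
Step 1 — V_th is the open-circuit voltage V_A - V_B (nothing connected across the terminals).
Nodal analysis, taking node 2 as the 0 V reference.
Source V1 fixes V_0 = 10 V.
KCL at each unknown node (sum of currents leaving = 0; resistances in Ω):
  Node 1: (V_1 - 10)/47000 + (V_1 - 0)/390 + (V_1 - 0)/5600 = 0
Collecting terms: 0.002764 × V_1 = 0.0002128  =>  V_1 = 0.07698 V
V_th = V_1 - V_2 = 0.07698 - 0 = 0.07698 V
Step 2 — R_th: zero the source — replace V1 by a short circuit (node 2 merges into node 0) — and find the resistance seen between A (node 1) and B (node 0).
Reduce the network between node 1 (A) and node 0 (B) by series/parallel combination:
  Rp1 = R1 ‖ R2 ‖ R3 (parallel, all between nodes 0 and 1) = 1/(1/47000 + 1/390 + 1/5600) = 361.8 Ω
R_th = 361.8 Ω
I_n = V_th/R_th = 0.07698/361.8 = 0.0002128 A, and R_n = R_th = 361.8 Ω

Final answer: I_n = 0.0002128 A, R_n = 361.8 Ω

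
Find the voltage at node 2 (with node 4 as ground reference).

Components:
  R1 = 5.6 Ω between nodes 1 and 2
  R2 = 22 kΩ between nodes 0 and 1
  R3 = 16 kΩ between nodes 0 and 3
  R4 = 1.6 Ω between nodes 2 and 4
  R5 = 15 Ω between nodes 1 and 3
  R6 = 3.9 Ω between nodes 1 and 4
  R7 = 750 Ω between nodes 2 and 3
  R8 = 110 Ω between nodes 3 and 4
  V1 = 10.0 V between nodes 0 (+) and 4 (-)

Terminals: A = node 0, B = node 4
Nodal analysis, taking node 4 as the 0 V reference.
Source V1 fixes V_0 = 10 V.
KCL at each unknown node (sum of currents leaving = 0; resistances in Ω):
  Node 1: (V_1 - V_2)/5.6 + (V_1 - 10)/22000 + (V_1 - V_3)/15 + (V_1 - 0)/3.9 = 0
  Node 2: (V_2 - V_1)/5.6 + (V_2 - 0)/1.6 + (V_2 - V_3)/750 = 0
  Node 3: (V_3 - 10)/16000 + (V_3 - V_1)/15 + (V_3 - V_2)/750 + (V_3 - 0)/110 = 0
Collecting terms (coefficients in siemens):
  0.5017·V_1 - 0.1786·V_2 - 0.06667·V_3 = 0.0004545
  0.8049·V_2 - 0.1786·V_1 - 0.001333·V_3 = 0
  0.07715·V_3 - 0.06667·V_1 - 0.001333·V_2 = 0.000625
Solving these 3 simultaneous equations (Gaussian elimination) gives:
  V_1 = 0.002468 V, V_2 = 0.0005645 V, V_3 = 0.01024 V
The requested potential is V_2 = 0.0005645 V.

Final answer: V_2 = 0.0005645 V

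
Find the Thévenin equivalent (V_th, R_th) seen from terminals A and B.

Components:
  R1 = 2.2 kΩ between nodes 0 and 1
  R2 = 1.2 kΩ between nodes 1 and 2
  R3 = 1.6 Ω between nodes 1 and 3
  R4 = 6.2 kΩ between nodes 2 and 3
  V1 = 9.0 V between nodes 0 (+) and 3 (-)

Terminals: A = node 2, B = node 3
Step 1 — V_th is the open-circuit voltage V_A - V_B (nothing connected across the terminals).
Nodal analysis, taking node 3 as the 0 V reference.
Source V1 fixes V_0 = 9 V.
KCL at each unknown node (sum of currents leaving = 0; resistances in Ω):
  Node 1: (V_1 - 9)/2200 + (V_1 - V_2)/1200 + (V_1 - 0)/1.6 = 0
  Node 2: (V_2 - V_1)/1200 + (V_2 - 0)/6200 = 0
Collecting terms (coefficients in siemens):
  0.6263·V_1 - 0.0008333·V_2 = 0.004091
  0.0009946·V_2 - 0.0008333·V_1 = 0
Determinant D = (0.6263)(0.0009946) - (-0.0008333)(-0.0008333) = 0.0006222
V_1 = [(0.004091)(0.0009946) - (-0.0008333)(0)]/D = 0.006539 V
V_2 = [(0.6263)(0) - (0.004091)(-0.0008333)]/D = 0.005479 V
V_th = V_2 - V_3 = 0.005479 - 0 = 0.005479 V
Step 2 — R_th: zero the source — replace V1 by a short circuit (node 3 merges into node 0) — and find the resistance seen between A (node 2) and B (node 0).
Reduce the network between node 2 (A) and node 0 (B) by series/parallel combination:
  Rp1 = R1 ‖ R3 (parallel, both between nodes 0 and 1) = 1/(1/2200 + 1/1.6) = 1.599 Ω
  Rs1 = R2 + Rp1 (series, joined only at node 1) = 1200 + 1.599 = 1202 Ω
  Rp2 = R4 ‖ Rs1 (parallel, both between nodes 0 and 2) = 1/(1/6200 + 1/1202) = 1007 Ω
R_th = 1.007 kΩ

Final answer: V_th = 0.005479 V, R_th = 1.007 kΩ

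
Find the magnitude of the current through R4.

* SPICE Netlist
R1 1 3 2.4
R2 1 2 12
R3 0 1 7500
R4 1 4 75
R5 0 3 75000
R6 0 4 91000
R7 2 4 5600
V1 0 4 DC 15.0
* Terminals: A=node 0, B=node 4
Nodal analysis, taking node 4 as the 0 V reference.
Source V1 fixes V_0 = 15 V.
KCL at each unknown node (sum of currents leaving = 0; resistances in Ω):
  Node 1: (V_1 - V_3)/2.4 + (V_1 - V_2)/12 + (V_1 - 15)/7500 + (V_1 - 0)/75 = 0
  Node 2: (V_2 - V_1)/12 + (V_2 - 0)/5600 = 0
  Node 3: (V_3 - V_1)/2.4 + (V_3 - 15)/75000 = 0
Collecting terms (coefficients in siemens):
  0.5135·V_1 - 0.08333·V_2 - 0.4167·V_3 = 0.002
  0.08351·V_2 - 0.08333·V_1 = 0
  0.4167·V_3 - 0.4167·V_1 = 0.0002
Solving these 3 simultaneous equations (Gaussian elimination) gives:
  V_1 = 0.1611 V, V_2 = 0.1607 V, V_3 = 0.1615 V
I_R4 = (V_1 - V_4)/R4 = (0.1611 - 0)/75 = 0.002148 A
|I_R4| = 0.002148 A

Final answer: |I_R4| = 0.002148 A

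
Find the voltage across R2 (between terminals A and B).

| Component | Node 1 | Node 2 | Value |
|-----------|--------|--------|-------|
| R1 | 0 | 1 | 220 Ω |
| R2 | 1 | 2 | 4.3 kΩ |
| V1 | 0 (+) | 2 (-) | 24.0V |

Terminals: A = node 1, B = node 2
R1 and R2 are in series across V1 (node 0 → node 1 → node 2), and the output A–B is taken across R2, so this is a voltage divider.
Series current: I = V1/(R1 + R2) = 24/(220 + 4300) = 24/4520 = 0.00531 A
V_R2 = I × R2 = V1 × R2/(R1 + R2) = 24 × 4300/4520 = 22.83 V

Final answer: 22.83 V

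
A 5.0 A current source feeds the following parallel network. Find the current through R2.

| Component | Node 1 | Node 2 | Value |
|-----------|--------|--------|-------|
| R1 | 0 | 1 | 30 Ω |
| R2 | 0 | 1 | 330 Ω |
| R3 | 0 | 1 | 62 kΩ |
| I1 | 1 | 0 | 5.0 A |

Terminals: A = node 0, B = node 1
All resistors sit directly between nodes 0 and 1, so they are in parallel and share one voltage V; the full source current 5 A splits among them.
1/R_par = 1/30 + 1/330 + 1/62000 = 0.03638 S  =>  R_par = 27.49 Ω
V = I × R_par = 5 × 27.49 = 137.4 V
I_R2 = V/R2 = 137.4/330 = 0.4165 A

Final answer: 0.4165 A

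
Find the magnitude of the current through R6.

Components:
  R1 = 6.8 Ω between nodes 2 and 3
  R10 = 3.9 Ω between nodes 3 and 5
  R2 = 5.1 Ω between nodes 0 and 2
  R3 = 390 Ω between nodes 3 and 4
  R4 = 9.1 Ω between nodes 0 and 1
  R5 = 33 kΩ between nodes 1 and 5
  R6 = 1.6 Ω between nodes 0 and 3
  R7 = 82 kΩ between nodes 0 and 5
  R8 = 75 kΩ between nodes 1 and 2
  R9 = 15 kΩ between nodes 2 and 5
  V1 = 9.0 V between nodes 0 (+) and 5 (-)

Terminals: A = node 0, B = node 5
Nodal analysis, taking node 5 as the 0 V reference.
Source V1 fixes V_0 = 9 V.
KCL at each unknown node (sum of currents leaving = 0; resistances in Ω):
  Node 1: (V_1 - 9)/9.1 + (V_1 - 0)/33000 + (V_1 - V_2)/75000 = 0
  Node 2: (V_2 - V_3)/6.8 + (V_2 - 9)/5.1 + (V_2 - V_1)/75000 + (V_2 - 0)/15000 = 0
  Node 3: (V_3 - V_2)/6.8 + (V_3 - V_4)/390 + (V_3 - 9)/1.6 + (V_3 - 0)/3.9 = 0
  Node 4: (V_4 - V_3)/390 = 0
Collecting terms (coefficients in siemens):
  0.1099·V_1 - 0.00001333·V_2 = 0.989
  0.3432·V_2 - 0.00001333·V_1 - 0.1471·V_3 = 1.765
  1.031·V_3 - 0.1471·V_2 - 0.002564·V_4 = 5.625
  0.002564·V_4 - 0.002564·V_3 = 0
Solving these 4 simultaneous equations (Gaussian elimination) gives:
  V_1 = 8.997 V, V_2 = 7.974 V, V_3 = 6.609 V, V_4 = 6.609 V
I_R6 = (V_0 - V_3)/R6 = (9 - 6.609)/1.6 = 1.494 A
|I_R6| = 1.494 A

Final answer: |I_R6| = 1.494 A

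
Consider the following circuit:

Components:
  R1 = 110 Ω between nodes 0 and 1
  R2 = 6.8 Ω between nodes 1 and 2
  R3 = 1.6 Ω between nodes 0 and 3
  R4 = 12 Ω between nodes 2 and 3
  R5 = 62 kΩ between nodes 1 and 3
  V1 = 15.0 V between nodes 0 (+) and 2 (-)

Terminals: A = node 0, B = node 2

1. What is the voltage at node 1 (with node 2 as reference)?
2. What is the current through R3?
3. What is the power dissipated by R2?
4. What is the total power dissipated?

Nodal analysis, taking node 2 as the 0 V reference.
Source V1 fixes V_0 = 15 V.
KCL at each unknown node (sum of currents leaving = 0; resistances in Ω):
  Node 1: (V_1 - 15)/110 + (V_1 - 0)/6.8 + (V_1 - V_3)/62000 = 0
  Node 3: (V_3 - 15)/1.6 + (V_3 - 0)/12 + (V_3 - V_1)/62000 = 0
Collecting terms (coefficients in siemens):
  0.1562·V_1 - 0.00001613·V_3 = 0.1364
  0.7083·V_3 - 0.00001613·V_1 = 9.375
Determinant D = (0.1562)(0.7083) - (-0.00001613)(-0.00001613) = 0.1106
V_1 = [(0.1364)(0.7083) - (-0.00001613)(9.375)]/D = 0.8746 V
V_3 = [(0.1562)(9.375) - (0.1364)(-0.00001613)]/D = 13.24 V
Part 1:
  Read off the nodal solution: V_1 = 0.8746 V
Part 2:
  I_R3 = (V_0 - V_3)/R3 = (15 - 13.24)/1.6 = 1.103 A
  Magnitude: I_R3 = 1.103 A
Part 3:
  I_R2 = (V_1 - V_2)/R2 = (0.8746 - 0)/6.8 = 0.1286 A
  P_R2 = I_R2² × R2 = (0.1286)² × 6.8 = 0.1125 W
Part 4:
  Power in each resistor, P = (ΔV)²/R:
    P_R1 = (15 - 0.8746)²/110 = 1.814 W
    P_R2 = (0.8746 - 0)²/6.8 = 0.1125 W
    P_R3 = (15 - 13.24)²/1.6 = 1.947 W
    P_R4 = (0 - 13.24)²/12 = 14.6 W
    P_R5 = (0.8746 - 13.24)²/62000 = 0.002464 W
  P_total = P_R1 + P_R2 + P_R3 + P_R4 + P_R5 = 18.47 W

Final answers:
1. V_1 = 0.8746 V
2. I_R3 = 1.103 A
3. P_R2 = 0.1125 W
4. P_total = 18.47 W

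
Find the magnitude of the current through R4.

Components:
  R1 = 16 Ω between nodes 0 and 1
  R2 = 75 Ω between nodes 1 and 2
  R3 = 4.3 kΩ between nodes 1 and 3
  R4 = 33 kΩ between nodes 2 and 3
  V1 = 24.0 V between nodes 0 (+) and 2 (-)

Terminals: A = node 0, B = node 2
Nodal analysis, taking node 2 as the 0 V reference.
Source V1 fixes V_0 = 24 V.
KCL at each unknown node (sum of currents leaving = 0; resistances in Ω):
  Node 1: (V_1 - 24)/16 + (V_1 - 0)/75 + (V_1 - V_3)/4300 = 0
  Node 3: (V_3 - V_1)/4300 + (V_3 - 0)/33000 = 0
Collecting terms (coefficients in siemens):
  0.07607·V_1 - 0.0002326·V_3 = 1.5
  0.0002629·V_3 - 0.0002326·V_1 = 0
Determinant D = (0.07607)(0.0002629) - (-0.0002326)(-0.0002326) = 0.00001994
V_1 = [(1.5)(0.0002629) - (-0.0002326)(0)]/D = 19.77 V
V_3 = [(0.07607)(0) - (1.5)(-0.0002326)]/D = 17.49 V
I_R4 = (V_2 - V_3)/R4 = (0 - 17.49)/33000 = -0.0005301 A
|I_R4| = 0.0005301 A

Final answer: |I_R4| = 0.0005301 A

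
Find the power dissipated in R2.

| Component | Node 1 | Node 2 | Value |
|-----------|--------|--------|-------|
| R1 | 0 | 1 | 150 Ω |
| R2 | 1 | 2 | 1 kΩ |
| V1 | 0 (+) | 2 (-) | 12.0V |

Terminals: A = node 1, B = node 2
Nodal analysis, taking node 2 as the 0 V reference.
Source V1 fixes V_0 = 12 V.
KCL at each unknown node (sum of currents leaving = 0; resistances in Ω):
  Node 1: (V_1 - 12)/150 + (V_1 - 0)/1000 = 0
Collecting terms: 0.007667 × V_1 = 0.08  =>  V_1 = 10.43 V
I_R2 = (V_1 - V_2)/R2 = (10.43 - 0)/1000 = 0.01043 A
P_R2 = I_R2² × R2 = (0.01043)² × 1000 = 0.1089 W

Final answer: 0.1089 W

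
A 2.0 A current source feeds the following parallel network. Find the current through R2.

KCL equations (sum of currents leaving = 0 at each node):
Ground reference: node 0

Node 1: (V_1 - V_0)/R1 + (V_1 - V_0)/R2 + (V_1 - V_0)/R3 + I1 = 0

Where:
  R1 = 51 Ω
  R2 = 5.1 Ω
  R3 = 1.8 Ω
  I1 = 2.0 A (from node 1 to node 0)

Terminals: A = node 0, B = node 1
All resistors sit directly between nodes 0 and 1, so they are in parallel and share one voltage V; the full source current 2 A splits among them.
1/R_par = 1/51 + 1/5.1 + 1/1.8 = 0.7712 S  =>  R_par = 1.297 Ω
V = I × R_par = 2 × 1.297 = 2.593 V
I_R2 = V/R2 = 2.593/5.1 = 0.5085 A

Final answer: 0.5085 A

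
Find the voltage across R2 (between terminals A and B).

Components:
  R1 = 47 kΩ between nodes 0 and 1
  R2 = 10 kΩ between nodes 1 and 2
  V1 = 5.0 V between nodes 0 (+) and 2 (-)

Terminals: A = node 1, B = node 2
R1 and R2 are in series across V1 (node 0 → node 1 → node 2), and the output A–B is taken across R2, so this is a voltage divider.
Series current: I = V1/(R1 + R2) = 5/(47000 + 10000) = 5/57000 = 0.00008772 A
V_R2 = I × R2 = V1 × R2/(R1 + R2) = 5 × 10000/57000 = 0.8772 V

Final answer: 0.8772 V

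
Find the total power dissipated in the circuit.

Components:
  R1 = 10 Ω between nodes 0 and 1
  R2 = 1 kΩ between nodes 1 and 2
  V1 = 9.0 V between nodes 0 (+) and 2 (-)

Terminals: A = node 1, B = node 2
Nodal analysis, taking node 2 as the 0 V reference.
Source V1 fixes V_0 = 9 V.
KCL at each unknown node (sum of currents leaving = 0; resistances in Ω):
  Node 1: (V_1 - 9)/10 + (V_1 - 0)/1000 = 0
Collecting terms: 0.101 × V_1 = 0.9  =>  V_1 = 8.911 V
Power in each resistor, P = (ΔV)²/R:
  P_R1 = (9 - 8.911)²/10 = 0.000794 W
  P_R2 = (8.911 - 0)²/1000 = 0.0794 W
P_total = P_R1 + P_R2 = 0.0802 W

Final answer: 0.0802 W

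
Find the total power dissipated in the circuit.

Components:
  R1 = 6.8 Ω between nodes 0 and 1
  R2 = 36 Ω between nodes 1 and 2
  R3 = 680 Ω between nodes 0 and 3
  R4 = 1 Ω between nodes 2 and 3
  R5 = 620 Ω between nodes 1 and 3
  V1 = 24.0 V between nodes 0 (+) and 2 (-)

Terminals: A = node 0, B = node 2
Nodal analysis, taking node 2 as the 0 V reference.
Source V1 fixes V_0 = 24 V.
KCL at each unknown node (sum of currents leaving = 0; resistances in Ω):
  Node 1: (V_1 - 24)/6.8 + (V_1 - 0)/36 + (V_1 - V_3)/620 = 0
  Node 3: (V_3 - 24)/680 + (V_3 - 0)/1 + (V_3 - V_1)/620 = 0
Collecting terms (coefficients in siemens):
  0.1764·V_1 - 0.001613·V_3 = 3.529
  1.003·V_3 - 0.001613·V_1 = 0.03529
Determinant D = (0.1764)(1.003) - (-0.001613)(-0.001613) = 0.177
V_1 = [(3.529)(1.003) - (-0.001613)(0.03529)]/D = 20 V
V_3 = [(0.1764)(0.03529) - (3.529)(-0.001613)]/D = 0.06735 V
Power in each resistor, P = (ΔV)²/R:
  P_R1 = (24 - 20)²/6.8 = 2.349 W
  P_R2 = (20 - 0)²/36 = 11.11 W
  P_R3 = (24 - 0.06735)²/680 = 0.8423 W
  P_R4 = (0 - 0.06735)²/1 = 0.004536 W
  P_R5 = (20 - 0.06735)²/620 = 0.641 W
P_total = P_R1 + P_R2 + P_R3 + P_R4 + P_R5 = 14.95 W

Final answer: 14.95 W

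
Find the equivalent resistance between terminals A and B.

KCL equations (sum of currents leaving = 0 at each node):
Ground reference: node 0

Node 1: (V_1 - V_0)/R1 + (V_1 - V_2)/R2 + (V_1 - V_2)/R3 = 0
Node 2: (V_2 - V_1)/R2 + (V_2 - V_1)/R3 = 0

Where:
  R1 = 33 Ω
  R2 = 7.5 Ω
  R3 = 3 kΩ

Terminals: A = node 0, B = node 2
Reduce the network between node 0 (A) and node 2 (B) by series/parallel combination:
  Rp1 = R2 ‖ R3 (parallel, both between nodes 1 and 2) = 1/(1/7.5 + 1/3000) = 7.481 Ω
  Rs1 = R1 + Rp1 (series, joined only at node 1) = 33 + 7.481 = 40.48 Ω
R_eq = 40.48 Ω

Final answer: 40.48 Ω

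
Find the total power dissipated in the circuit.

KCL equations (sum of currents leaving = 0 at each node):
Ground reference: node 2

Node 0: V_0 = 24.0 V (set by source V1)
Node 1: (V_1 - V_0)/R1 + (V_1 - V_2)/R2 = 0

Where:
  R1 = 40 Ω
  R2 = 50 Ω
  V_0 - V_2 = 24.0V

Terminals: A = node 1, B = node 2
Nodal analysis, taking node 2 as the 0 V reference.
Source V1 fixes V_0 = 24 V.
KCL at each unknown node (sum of currents leaving = 0; resistances in Ω):
  Node 1: (V_1 - 24)/40 + (V_1 - 0)/50 = 0
Collecting terms: 0.045 × V_1 = 0.6  =>  V_1 = 13.33 V
Power in each resistor, P = (ΔV)²/R:
  P_R1 = (24 - 13.33)²/40 = 2.844 W
  P_R2 = (13.33 - 0)²/50 = 3.556 W
P_total = P_R1 + P_R2 = 6.4 W

Final answer: 6.4 W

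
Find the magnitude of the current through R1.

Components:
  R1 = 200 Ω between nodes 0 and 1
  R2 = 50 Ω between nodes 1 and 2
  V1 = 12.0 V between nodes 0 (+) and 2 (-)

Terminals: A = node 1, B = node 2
Nodal analysis, taking node 2 as the 0 V reference.
Source V1 fixes V_0 = 12 V.
KCL at each unknown node (sum of currents leaving = 0; resistances in Ω):
  Node 1: (V_1 - 12)/200 + (V_1 - 0)/50 = 0
Collecting terms: 0.025 × V_1 = 0.06  =>  V_1 = 2.4 V
I_R1 = (V_0 - V_1)/R1 = (12 - 2.4)/200 = 0.048 A
|I_R1| = 0.048 A

Final answer: |I_R1| = 0.048 A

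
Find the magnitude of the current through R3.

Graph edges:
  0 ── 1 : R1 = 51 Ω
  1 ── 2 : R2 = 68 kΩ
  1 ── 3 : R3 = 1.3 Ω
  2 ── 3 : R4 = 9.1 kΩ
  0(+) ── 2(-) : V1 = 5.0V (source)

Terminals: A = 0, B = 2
Nodal analysis, taking node 2 as the 0 V reference.
Source V1 fixes V_0 = 5 V.
KCL at each unknown node (sum of currents leaving = 0; resistances in Ω):
  Node 1: (V_1 - 5)/51 + (V_1 - 0)/68000 + (V_1 - V_3)/1.3 = 0
  Node 3: (V_3 - V_1)/1.3 + (V_3 - 0)/9100 = 0
Collecting terms (coefficients in siemens):
  0.7889·V_1 - 0.7692·V_3 = 0.09804
  0.7693·V_3 - 0.7692·V_1 = 0
Determinant D = (0.7889)(0.7693) - (-0.7692)(-0.7692) = 0.01518
V_1 = [(0.09804)(0.7693) - (-0.7692)(0)]/D = 4.968 V
V_3 = [(0.7889)(0) - (0.09804)(-0.7692)]/D = 4.968 V
I_R3 = (V_1 - V_3)/R3 = (4.968 - 4.968)/1.3 = 0.0005459 A
|I_R3| = 0.0005459 A

Final answer: |I_R3| = 0.0005459 A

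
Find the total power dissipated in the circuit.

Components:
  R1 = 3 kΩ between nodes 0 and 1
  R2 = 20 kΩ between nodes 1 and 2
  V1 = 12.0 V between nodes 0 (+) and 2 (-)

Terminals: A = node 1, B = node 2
Nodal analysis, taking node 2 as the 0 V reference.
Source V1 fixes V_0 = 12 V.
KCL at each unknown node (sum of currents leaving = 0; resistances in Ω):
  Node 1: (V_1 - 12)/3000 + (V_1 - 0)/20000 = 0
Collecting terms: 0.0003833 × V_1 = 0.004  =>  V_1 = 10.43 V
Power in each resistor, P = (ΔV)²/R:
  P_R1 = (12 - 10.43)²/3000 = 0.0008166 W
  P_R2 = (10.43 - 0)²/20000 = 0.005444 W
P_total = P_R1 + P_R2 = 0.006261 W

Final answer: 0.006261 W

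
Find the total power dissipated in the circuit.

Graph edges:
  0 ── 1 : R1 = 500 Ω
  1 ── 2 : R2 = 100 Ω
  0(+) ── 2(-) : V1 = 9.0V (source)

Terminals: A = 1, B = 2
Nodal analysis, taking node 2 as the 0 V reference.
Source V1 fixes V_0 = 9 V.
KCL at each unknown node (sum of currents leaving = 0; resistances in Ω):
  Node 1: (V_1 - 9)/500 + (V_1 - 0)/100 = 0
Collecting terms: 0.012 × V_1 = 0.018  =>  V_1 = 1.5 V
Power in each resistor, P = (ΔV)²/R:
  P_R1 = (9 - 1.5)²/500 = 0.1125 W
  P_R2 = (1.5 - 0)²/100 = 0.0225 W
P_total = P_R1 + P_R2 = 0.135 W

Final answer: 0.135 W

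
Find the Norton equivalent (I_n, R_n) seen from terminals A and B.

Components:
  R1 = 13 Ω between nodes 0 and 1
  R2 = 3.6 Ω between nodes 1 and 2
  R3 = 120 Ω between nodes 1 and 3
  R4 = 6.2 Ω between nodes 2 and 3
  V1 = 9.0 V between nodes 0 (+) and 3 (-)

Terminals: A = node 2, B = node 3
Find the Thévenin equivalent first; then I_n = V_th/R_th and R_n = R_th.
Step 1 — V_th is the open-circuit voltage V_A - V_B (nothing connected across the terminals).
Nodal analysis, taking node 3 as the 0 V reference.
Source V1 fixes V_0 = 9 V.
KCL at each unknown node (sum of currents leaving = 0; resistances in Ω):
  Node 1: (V_1 - 9)/13 + (V_1 - V_2)/3.6 + (V_1 - 0)/120 = 0
  Node 2: (V_2 - V_1)/3.6 + (V_2 - 0)/6.2 = 0
Collecting terms (coefficients in siemens):
  0.363·V_1 - 0.2778·V_2 = 0.6923
  0.4391·V_2 - 0.2778·V_1 = 0
Determinant D = (0.363)(0.4391) - (-0.2778)(-0.2778) = 0.08224
V_1 = [(0.6923)(0.4391) - (-0.2778)(0)]/D = 3.696 V
V_2 = [(0.363)(0) - (0.6923)(-0.2778)]/D = 2.338 V
V_th = V_2 - V_3 = 2.338 - 0 = 2.338 V
Step 2 — R_th: zero the source — replace V1 by a short circuit (node 3 merges into node 0) — and find the resistance seen between A (node 2) and B (node 0).
Reduce the network between node 2 (A) and node 0 (B) by series/parallel combination:
  Rp1 = R1 ‖ R3 (parallel, both between nodes 0 and 1) = 1/(1/13 + 1/120) = 11.73 Ω
  Rs1 = R2 + Rp1 (series, joined only at node 1) = 3.6 + 11.73 = 15.33 Ω
  Rp2 = R4 ‖ Rs1 (parallel, both between nodes 0 and 2) = 1/(1/6.2 + 1/15.33) = 4.415 Ω
R_th = 4.415 Ω
I_n = V_th/R_th = 2.338/4.415 = 0.5297 A, and R_n = R_th = 4.415 Ω

Final answer: I_n = 0.5297 A, R_n = 4.415 Ω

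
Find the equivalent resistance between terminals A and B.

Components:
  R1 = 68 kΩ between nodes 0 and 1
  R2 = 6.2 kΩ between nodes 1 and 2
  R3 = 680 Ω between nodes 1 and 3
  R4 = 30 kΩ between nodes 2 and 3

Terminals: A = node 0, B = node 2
Reduce the network between node 0 (A) and node 2 (B) by series/parallel combination:
  Rs1 = R3 + R4 (series, joined only at node 3) = 680 + 30000 = 30680 Ω
  Rp1 = R2 ‖ Rs1 (parallel, both between nodes 1 and 2) = 1/(1/6200 + 1/30680) = 5158 Ω
  Rs2 = R1 + Rp1 (series, joined only at node 1) = 68000 + 5158 = 73160 Ω
R_eq = 73.16 kΩ

Final answer: 73.16 kΩ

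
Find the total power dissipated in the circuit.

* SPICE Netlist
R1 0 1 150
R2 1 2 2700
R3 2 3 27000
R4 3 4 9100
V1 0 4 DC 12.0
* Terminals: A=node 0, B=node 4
Nodal analysis, taking node 4 as the 0 V reference.
Source V1 fixes V_0 = 12 V.
KCL at each unknown node (sum of currents leaving = 0; resistances in Ω):
  Node 1: (V_1 - 12)/150 + (V_1 - V_2)/2700 = 0
  Node 2: (V_2 - V_1)/2700 + (V_2 - V_3)/27000 = 0
  Node 3: (V_3 - V_2)/27000 + (V_3 - 0)/9100 = 0
Collecting terms (coefficients in siemens):
  0.007037·V_1 - 0.0003704·V_2 = 0.08
  0.0004074·V_2 - 0.0003704·V_1 - 0.00003704·V_3 = 0
  0.0001469·V_3 - 0.00003704·V_2 = 0
Solving these 3 simultaneous equations (Gaussian elimination) gives:
  V_1 = 11.95 V, V_2 = 11.12 V, V_3 = 2.804 V
Power in each resistor, P = (ΔV)²/R:
  P_R1 = (12 - 11.95)²/150 = 0.00001424 W
  P_R2 = (11.95 - 11.12)²/2700 = 0.0002563 W
  P_R3 = (11.12 - 2.804)²/27000 = 0.002563 W
  P_R4 = (2.804 - 0)²/9100 = 0.0008638 W
P_total = P_R1 + P_R2 + P_R3 + P_R4 = 0.003697 W

Final answer: 0.003697 W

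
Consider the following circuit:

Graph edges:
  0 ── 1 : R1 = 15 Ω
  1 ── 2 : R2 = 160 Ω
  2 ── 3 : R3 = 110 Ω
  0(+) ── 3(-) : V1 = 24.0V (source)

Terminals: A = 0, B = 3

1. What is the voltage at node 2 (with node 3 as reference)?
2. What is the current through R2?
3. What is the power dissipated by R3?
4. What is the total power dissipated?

Nodal analysis, taking node 3 as the 0 V reference.
Source V1 fixes V_0 = 24 V.
KCL at each unknown node (sum of currents leaving = 0; resistances in Ω):
  Node 1: (V_1 - 24)/15 + (V_1 - V_2)/160 = 0
  Node 2: (V_2 - V_1)/160 + (V_2 - 0)/110 = 0
Collecting terms (coefficients in siemens):
  0.07292·V_1 - 0.00625·V_2 = 1.6
  0.01534·V_2 - 0.00625·V_1 = 0
Determinant D = (0.07292)(0.01534) - (-0.00625)(-0.00625) = 0.00108
V_1 = [(1.6)(0.01534) - (-0.00625)(0)]/D = 22.74 V
V_2 = [(0.07292)(0) - (1.6)(-0.00625)]/D = 9.263 V
Part 1:
  Read off the nodal solution: V_2 = 9.263 V
Part 2:
  I_R2 = (V_1 - V_2)/R2 = (22.74 - 9.263)/160 = 0.08421 A
  Magnitude: I_R2 = 0.08421 A
Part 3:
  I_R3 = (V_2 - V_3)/R3 = (9.263 - 0)/110 = 0.08421 A
  P_R3 = I_R3² × R3 = (0.08421)² × 110 = 0.7801 W
Part 4:
  Power in each resistor, P = (ΔV)²/R:
    P_R1 = (24 - 22.74)²/15 = 0.1064 W
    P_R2 = (22.74 - 9.263)²/160 = 1.135 W
    P_R3 = (9.263 - 0)²/110 = 0.7801 W
  P_total = P_R1 + P_R2 + P_R3 = 2.021 W

Final answers:
1. V_2 = 9.263 V
2. I_R2 = 0.08421 A
3. P_R3 = 0.7801 W
4. P_total = 2.021 W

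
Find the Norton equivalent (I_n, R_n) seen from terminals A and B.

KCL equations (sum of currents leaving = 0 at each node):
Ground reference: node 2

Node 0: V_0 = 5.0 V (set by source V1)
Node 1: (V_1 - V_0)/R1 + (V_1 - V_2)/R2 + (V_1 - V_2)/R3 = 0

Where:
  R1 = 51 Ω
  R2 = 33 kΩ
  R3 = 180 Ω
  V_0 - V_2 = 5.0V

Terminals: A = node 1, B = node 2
Find the Thévenin equivalent first; then I_n = V_th/R_th and R_n = R_th.
Step 1 — V_th is the open-circuit voltage V_A - V_B (nothing connected across the terminals).
Nodal analysis, taking node 2 as the 0 V reference.
Source V1 fixes V_0 = 5 V.
KCL at each unknown node (sum of currents leaving = 0; resistances in Ω):
  Node 1: (V_1 - 5)/51 + (V_1 - 0)/33000 + (V_1 - 0)/180 = 0
Collecting terms: 0.02519 × V_1 = 0.09804  =>  V_1 = 3.891 V
V_th = V_1 - V_2 = 3.891 - 0 = 3.891 V
Step 2 — R_th: zero the source — replace V1 by a short circuit (node 2 merges into node 0) — and find the resistance seen between A (node 1) and B (node 0).
Reduce the network between node 1 (A) and node 0 (B) by series/parallel combination:
  Rp1 = R1 ‖ R2 ‖ R3 (parallel, all between nodes 0 and 1) = 1/(1/51 + 1/33000 + 1/180) = 39.69 Ω
R_th = 39.69 Ω
I_n = V_th/R_th = 3.891/39.69 = 0.09804 A, and R_n = R_th = 39.69 Ω

Final answer: I_n = 0.09804 A, R_n = 39.69 Ω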